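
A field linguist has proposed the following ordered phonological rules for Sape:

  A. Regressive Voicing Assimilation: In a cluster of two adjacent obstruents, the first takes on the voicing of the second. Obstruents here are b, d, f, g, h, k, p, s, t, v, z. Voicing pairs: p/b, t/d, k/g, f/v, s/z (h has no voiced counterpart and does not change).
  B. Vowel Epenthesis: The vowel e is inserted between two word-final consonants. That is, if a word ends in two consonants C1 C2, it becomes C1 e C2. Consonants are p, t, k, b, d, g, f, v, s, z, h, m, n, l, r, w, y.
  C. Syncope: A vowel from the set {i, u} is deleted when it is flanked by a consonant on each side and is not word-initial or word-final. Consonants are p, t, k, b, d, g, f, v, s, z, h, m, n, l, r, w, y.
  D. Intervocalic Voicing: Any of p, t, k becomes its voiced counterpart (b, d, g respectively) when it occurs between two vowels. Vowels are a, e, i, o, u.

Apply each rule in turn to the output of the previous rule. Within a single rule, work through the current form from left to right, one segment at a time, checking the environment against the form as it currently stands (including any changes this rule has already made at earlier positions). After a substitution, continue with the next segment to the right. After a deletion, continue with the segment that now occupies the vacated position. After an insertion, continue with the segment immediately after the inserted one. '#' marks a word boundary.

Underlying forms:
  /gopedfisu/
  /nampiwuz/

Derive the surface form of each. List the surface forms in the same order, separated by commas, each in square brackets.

/gopedfisu/:
  A Regressive Voicing Assimilation: [gopedfisu] → [gopetfisu]
  B Vowel Epenthesis: no change — [gopetfisu]
  C Syncope: [gopetfisu] → [gopetfsu]
  D Intervocalic Voicing: [gopetfsu] → [gobetfsu]
/nampiwuz/:
  A Regressive Voicing Assimilation: no change — [nampiwuz]
  B Vowel Epenthesis: no change — [nampiwuz]
  C Syncope: [nampiwuz] → [nampwz]
  D Intervocalic Voicing: no change — [nampwz]

[gobetfsu], [nampwz]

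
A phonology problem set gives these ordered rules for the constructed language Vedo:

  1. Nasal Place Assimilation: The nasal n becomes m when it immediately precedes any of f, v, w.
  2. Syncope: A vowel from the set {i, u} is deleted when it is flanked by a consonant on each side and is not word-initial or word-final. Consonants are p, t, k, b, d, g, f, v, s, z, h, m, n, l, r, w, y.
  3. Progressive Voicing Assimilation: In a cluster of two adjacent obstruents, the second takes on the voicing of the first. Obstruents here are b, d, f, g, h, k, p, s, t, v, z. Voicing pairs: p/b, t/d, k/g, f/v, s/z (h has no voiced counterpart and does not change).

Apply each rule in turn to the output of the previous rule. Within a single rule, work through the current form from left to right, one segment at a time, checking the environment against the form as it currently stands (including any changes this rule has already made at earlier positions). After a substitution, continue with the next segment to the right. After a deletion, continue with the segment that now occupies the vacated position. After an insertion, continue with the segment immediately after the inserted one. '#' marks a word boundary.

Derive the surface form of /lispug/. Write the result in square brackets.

[lspk]

1 Nasal Place Assimilation: no change — [lispug]
2 Syncope: [lispug] → [lspg]
3 Progressive Voicing Assimilation: [lspg] → [lspk]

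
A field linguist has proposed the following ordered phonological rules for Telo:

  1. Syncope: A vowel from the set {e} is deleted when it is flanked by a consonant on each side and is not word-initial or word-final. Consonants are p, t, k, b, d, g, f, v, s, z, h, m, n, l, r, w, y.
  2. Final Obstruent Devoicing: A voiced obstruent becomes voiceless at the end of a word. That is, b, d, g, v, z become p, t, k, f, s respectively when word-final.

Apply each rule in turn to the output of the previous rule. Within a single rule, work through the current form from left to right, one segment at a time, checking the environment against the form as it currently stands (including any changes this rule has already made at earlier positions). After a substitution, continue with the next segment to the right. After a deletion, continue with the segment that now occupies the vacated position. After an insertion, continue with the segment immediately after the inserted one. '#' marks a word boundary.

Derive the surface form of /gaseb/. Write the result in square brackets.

[gasp]

1 Syncope: [gaseb] → [gasb]
2 Final Obstruent Devoicing: [gasb] → [gasp]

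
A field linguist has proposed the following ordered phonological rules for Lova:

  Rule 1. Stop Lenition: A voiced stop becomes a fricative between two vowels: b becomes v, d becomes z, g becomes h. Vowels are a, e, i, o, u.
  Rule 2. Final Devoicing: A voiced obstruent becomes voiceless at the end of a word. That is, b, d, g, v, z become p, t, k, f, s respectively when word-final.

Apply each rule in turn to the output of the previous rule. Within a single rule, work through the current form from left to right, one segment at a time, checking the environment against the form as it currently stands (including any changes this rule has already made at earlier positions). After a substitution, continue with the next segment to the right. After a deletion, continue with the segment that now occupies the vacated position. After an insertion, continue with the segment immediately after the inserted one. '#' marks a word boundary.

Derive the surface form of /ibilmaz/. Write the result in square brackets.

Rule 1 Stop Lenition: [ibilmaz] → [ivilmaz]
Rule 2 Final Devoicing: [ivilmaz] → [ivilmas]

[ivilmas]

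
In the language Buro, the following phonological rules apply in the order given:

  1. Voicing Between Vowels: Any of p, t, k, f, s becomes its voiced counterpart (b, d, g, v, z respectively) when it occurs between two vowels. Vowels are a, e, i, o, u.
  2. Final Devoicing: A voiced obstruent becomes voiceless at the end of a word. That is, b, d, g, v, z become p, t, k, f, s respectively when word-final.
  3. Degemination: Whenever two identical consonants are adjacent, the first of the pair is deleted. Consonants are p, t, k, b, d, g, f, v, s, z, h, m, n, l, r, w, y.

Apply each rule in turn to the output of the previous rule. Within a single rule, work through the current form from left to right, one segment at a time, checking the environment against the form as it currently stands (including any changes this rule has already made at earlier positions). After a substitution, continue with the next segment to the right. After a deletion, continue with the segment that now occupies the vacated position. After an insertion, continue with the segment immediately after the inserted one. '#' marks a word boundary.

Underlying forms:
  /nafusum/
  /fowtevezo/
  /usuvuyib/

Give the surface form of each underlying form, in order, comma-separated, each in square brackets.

[navuzum], [fowtevezo], [uzuvuyip]

/nafusum/:
  1 Voicing Between Vowels: [nafusum] → [navuzum]
  2 Final Devoicing: no change — [navuzum]
  3 Degemination: no change — [navuzum]
/fowtevezo/:
  1 Voicing Between Vowels: no change — [fowtevezo]
  2 Final Devoicing: no change — [fowtevezo]
  3 Degemination: no change — [fowtevezo]
/usuvuyib/:
  1 Voicing Between Vowels: [usuvuyib] → [uzuvuyib]
  2 Final Devoicing: [uzuvuyib] → [uzuvuyip]
  3 Degemination: no change — [uzuvuyip]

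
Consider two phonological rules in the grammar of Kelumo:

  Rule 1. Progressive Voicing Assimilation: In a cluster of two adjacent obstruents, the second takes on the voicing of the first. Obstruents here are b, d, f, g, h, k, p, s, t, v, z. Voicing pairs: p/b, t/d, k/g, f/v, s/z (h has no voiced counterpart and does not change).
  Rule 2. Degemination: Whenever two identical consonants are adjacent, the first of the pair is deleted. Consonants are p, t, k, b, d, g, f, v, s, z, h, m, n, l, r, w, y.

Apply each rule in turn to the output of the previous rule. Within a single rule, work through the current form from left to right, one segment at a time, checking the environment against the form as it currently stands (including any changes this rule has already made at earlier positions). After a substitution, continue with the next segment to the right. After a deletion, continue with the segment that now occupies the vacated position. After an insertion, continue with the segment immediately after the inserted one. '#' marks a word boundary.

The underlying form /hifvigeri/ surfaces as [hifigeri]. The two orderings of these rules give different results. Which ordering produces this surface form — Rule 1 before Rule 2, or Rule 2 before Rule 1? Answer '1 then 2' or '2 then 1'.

Order 1 then 2:
  1 Progressive Voicing Assimilation: [hifvigeri] → [hiffigeri]
  2 Degemination: [hiffigeri] → [hifigeri]
  result: [hifigeri]
Order 2 then 1:
  2 Degemination: no change — [hifvigeri]
  1 Progressive Voicing Assimilation: [hifvigeri] → [hiffigeri]
  result: [hiffigeri]

1 then 2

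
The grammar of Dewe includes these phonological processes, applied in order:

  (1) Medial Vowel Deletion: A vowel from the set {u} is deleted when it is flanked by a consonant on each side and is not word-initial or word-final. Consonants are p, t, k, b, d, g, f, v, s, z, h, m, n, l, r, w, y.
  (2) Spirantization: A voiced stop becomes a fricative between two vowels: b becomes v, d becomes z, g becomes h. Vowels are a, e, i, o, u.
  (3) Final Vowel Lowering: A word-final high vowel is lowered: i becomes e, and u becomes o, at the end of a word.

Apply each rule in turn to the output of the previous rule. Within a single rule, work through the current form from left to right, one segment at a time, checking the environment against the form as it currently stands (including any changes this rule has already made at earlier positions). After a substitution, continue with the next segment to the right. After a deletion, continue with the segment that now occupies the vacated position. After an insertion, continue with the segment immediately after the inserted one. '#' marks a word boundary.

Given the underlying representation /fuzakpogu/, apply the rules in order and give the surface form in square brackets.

[fzakpoho]

(1) Medial Vowel Deletion: [fuzakpogu] → [fzakpogu]
(2) Spirantization: [fzakpogu] → [fzakpohu]
(3) Final Vowel Lowering: [fzakpohu] → [fzakpoho]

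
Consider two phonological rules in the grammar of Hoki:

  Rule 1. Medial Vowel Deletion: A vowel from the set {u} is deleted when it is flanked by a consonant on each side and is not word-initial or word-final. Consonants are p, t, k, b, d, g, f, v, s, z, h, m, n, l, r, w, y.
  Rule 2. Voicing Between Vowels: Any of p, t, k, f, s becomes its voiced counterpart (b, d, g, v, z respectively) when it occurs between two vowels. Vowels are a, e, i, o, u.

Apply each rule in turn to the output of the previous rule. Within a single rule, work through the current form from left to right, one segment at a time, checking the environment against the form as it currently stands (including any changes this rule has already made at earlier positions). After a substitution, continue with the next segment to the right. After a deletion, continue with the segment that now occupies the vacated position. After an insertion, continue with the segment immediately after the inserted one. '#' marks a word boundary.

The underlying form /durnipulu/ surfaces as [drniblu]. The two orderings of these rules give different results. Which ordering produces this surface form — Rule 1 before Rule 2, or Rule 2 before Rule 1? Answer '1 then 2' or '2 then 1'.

2 then 1

Order 1 then 2:
  1 Medial Vowel Deletion: [durnipulu] → [drniplu]
  2 Voicing Between Vowels: no change — [drniplu]
  result: [drniplu]
Order 2 then 1:
  2 Voicing Between Vowels: [durnipulu] → [durnibulu]
  1 Medial Vowel Deletion: [durnibulu] → [drniblu]
  result: [drniblu]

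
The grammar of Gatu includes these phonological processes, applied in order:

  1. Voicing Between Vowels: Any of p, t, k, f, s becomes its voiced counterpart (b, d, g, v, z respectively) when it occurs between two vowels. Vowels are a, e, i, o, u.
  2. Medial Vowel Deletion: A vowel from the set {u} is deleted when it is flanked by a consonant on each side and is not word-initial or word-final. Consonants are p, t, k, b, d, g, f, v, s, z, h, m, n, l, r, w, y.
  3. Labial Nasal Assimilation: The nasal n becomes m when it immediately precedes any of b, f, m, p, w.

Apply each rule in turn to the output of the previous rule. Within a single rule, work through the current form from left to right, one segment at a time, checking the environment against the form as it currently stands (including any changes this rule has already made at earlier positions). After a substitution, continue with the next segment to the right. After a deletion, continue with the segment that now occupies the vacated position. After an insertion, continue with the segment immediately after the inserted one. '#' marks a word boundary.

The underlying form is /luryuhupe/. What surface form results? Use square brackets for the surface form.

[lryhbe]

1 Voicing Between Vowels: [luryuhupe] → [luryuhube]
2 Medial Vowel Deletion: [luryuhube] → [lryhbe]
3 Labial Nasal Assimilation: no change — [lryhbe]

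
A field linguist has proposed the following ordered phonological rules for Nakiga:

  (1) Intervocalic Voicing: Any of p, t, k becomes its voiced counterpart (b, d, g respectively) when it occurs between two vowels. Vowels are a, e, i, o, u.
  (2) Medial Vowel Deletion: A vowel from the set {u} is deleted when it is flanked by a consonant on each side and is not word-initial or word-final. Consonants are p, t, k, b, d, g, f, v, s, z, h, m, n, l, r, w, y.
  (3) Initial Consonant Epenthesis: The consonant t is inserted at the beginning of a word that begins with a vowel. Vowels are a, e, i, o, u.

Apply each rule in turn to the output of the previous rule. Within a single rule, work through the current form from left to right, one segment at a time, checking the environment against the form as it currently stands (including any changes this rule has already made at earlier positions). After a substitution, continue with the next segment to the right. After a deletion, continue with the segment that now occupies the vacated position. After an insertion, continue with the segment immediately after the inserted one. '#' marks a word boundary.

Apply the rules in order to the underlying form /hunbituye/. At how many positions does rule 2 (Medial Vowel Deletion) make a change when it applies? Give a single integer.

2

(1) Intervocalic Voicing: [hunbituye] → [hunbiduye]
(2) Medial Vowel Deletion: [hunbiduye] → [hnbidye]
(3) Initial Consonant Epenthesis: no change — [hnbidye]
Rule 2 changed 2 position(s).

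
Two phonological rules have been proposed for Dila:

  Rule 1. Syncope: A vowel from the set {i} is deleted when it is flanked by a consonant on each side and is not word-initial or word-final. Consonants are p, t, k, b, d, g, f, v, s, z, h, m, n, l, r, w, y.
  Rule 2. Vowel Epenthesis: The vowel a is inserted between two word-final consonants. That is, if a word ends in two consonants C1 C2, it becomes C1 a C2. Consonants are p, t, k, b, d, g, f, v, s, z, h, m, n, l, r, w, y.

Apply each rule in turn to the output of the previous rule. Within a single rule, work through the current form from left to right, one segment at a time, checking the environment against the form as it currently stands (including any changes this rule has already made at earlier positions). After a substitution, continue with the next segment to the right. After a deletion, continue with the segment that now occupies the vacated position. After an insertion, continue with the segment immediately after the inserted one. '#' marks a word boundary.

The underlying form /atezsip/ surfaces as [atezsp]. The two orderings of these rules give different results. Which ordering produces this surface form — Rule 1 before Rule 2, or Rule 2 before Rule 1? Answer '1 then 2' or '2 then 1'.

2 then 1

Order 1 then 2:
  1 Syncope: [atezsip] → [atezsp]
  2 Vowel Epenthesis: [atezsp] → [atezsap]
  result: [atezsap]
Order 2 then 1:
  2 Vowel Epenthesis: no change — [atezsip]
  1 Syncope: [atezsip] → [atezsp]
  result: [atezsp]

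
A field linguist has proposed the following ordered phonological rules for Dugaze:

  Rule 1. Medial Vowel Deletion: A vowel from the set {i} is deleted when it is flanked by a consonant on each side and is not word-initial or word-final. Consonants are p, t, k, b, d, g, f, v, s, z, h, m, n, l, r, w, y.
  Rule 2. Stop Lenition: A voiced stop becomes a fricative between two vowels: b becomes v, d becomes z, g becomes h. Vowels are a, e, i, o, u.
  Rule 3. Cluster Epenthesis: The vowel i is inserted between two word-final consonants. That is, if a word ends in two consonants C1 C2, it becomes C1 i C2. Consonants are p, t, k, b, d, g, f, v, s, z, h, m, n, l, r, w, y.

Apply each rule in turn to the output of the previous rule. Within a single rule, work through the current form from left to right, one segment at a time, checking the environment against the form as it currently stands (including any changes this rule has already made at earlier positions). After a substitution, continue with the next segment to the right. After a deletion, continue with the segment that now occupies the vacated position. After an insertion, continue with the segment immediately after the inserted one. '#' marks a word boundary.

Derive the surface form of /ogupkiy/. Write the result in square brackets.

[ohupkiy]

Rule 1 Medial Vowel Deletion: [ogupkiy] → [ogupky]
Rule 2 Stop Lenition: [ogupky] → [ohupky]
Rule 3 Cluster Epenthesis: [ohupky] → [ohupkiy]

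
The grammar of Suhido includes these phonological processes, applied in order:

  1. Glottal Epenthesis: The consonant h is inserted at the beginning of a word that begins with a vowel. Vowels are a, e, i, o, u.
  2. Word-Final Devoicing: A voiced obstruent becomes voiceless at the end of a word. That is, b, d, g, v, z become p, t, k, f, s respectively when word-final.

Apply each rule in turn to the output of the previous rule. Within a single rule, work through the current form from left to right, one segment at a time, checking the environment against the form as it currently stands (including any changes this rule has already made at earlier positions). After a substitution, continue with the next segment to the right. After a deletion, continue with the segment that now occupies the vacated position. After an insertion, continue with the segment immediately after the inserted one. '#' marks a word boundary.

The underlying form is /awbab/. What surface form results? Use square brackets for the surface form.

1 Glottal Epenthesis: [awbab] → [hawbab]
2 Word-Final Devoicing: [hawbab] → [hawbap]

[hawbap]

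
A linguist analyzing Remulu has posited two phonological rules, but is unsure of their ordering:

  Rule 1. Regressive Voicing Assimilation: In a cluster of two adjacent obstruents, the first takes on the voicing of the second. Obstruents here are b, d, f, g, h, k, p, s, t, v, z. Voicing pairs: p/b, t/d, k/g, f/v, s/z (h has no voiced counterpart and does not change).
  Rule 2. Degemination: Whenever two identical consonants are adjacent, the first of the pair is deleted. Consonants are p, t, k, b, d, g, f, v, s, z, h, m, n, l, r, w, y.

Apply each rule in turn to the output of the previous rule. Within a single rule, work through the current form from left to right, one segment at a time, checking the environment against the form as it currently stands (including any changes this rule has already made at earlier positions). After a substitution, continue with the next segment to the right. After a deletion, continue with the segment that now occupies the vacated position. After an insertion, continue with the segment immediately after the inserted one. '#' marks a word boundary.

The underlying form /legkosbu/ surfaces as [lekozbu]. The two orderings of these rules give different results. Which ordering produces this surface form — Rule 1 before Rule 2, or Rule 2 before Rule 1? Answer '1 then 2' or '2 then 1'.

1 then 2

Order 1 then 2:
  1 Regressive Voicing Assimilation: [legkosbu] → [lekkozbu]
  2 Degemination: [lekkozbu] → [lekozbu]
  result: [lekozbu]
Order 2 then 1:
  2 Degemination: no change — [legkosbu]
  1 Regressive Voicing Assimilation: [legkosbu] → [lekkozbu]
  result: [lekkozbu]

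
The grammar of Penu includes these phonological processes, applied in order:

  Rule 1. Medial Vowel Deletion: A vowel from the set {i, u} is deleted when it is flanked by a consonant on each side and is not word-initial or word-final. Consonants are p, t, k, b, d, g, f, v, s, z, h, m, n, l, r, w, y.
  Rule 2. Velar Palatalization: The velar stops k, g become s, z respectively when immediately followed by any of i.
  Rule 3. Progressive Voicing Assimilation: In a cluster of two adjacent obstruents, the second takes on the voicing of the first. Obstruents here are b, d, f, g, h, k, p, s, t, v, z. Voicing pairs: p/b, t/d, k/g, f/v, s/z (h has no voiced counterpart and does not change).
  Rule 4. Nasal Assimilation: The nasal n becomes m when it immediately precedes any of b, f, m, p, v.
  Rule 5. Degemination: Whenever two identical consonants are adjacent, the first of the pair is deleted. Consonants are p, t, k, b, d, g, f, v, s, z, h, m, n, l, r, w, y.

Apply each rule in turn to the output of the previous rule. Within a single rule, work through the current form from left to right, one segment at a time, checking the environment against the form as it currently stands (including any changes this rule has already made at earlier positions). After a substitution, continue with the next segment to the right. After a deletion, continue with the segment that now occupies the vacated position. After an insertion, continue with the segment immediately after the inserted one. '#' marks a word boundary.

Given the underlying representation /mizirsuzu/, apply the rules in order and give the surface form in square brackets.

[mzrsu]

Rule 1 Medial Vowel Deletion: [mizirsuzu] → [mzrszu]
Rule 2 Velar Palatalization: no change — [mzrszu]
Rule 3 Progressive Voicing Assimilation: [mzrszu] → [mzrssu]
Rule 4 Nasal Assimilation: no change — [mzrssu]
Rule 5 Degemination: [mzrssu] → [mzrsu]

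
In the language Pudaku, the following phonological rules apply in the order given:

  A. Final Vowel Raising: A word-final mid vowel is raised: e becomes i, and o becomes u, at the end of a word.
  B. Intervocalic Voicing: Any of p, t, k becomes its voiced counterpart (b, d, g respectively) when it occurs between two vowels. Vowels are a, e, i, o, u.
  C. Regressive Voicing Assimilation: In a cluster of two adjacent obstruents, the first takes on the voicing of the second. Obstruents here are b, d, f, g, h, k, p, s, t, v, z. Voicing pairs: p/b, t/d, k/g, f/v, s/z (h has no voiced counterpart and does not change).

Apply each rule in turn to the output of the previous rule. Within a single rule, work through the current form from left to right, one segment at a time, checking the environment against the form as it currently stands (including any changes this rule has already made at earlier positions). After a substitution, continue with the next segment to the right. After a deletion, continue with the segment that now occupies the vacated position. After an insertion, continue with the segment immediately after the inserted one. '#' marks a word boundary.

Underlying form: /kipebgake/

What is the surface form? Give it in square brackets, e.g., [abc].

[kibebgagi]

A Final Vowel Raising: [kipebgake] → [kipebgaki]
B Intervocalic Voicing: [kipebgaki] → [kibebgagi]
C Regressive Voicing Assimilation: no change — [kibebgagi]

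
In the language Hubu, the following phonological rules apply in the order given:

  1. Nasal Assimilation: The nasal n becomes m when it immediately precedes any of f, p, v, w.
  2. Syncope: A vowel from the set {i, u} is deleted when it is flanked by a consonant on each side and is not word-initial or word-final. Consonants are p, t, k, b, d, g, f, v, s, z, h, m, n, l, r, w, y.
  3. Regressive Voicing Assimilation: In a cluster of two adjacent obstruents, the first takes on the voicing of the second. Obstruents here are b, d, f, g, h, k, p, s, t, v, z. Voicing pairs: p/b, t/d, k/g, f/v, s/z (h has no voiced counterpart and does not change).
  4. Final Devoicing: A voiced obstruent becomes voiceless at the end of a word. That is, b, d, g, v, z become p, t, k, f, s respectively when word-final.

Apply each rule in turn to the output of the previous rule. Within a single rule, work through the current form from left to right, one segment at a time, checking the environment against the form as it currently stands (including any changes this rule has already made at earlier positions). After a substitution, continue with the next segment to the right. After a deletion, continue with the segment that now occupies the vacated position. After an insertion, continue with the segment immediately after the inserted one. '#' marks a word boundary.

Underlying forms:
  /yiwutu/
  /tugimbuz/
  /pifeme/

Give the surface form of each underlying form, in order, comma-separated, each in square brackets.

/yiwutu/:
  1 Nasal Assimilation: no change — [yiwutu]
  2 Syncope: [yiwutu] → [ywtu]
  3 Regressive Voicing Assimilation: no change — [ywtu]
  4 Final Devoicing: no change — [ywtu]
/tugimbuz/:
  1 Nasal Assimilation: no change — [tugimbuz]
  2 Syncope: [tugimbuz] → [tgmbz]
  3 Regressive Voicing Assimilation: [tgmbz] → [dgmbz]
  4 Final Devoicing: [dgmbz] → [dgmbs]
/pifeme/:
  1 Nasal Assimilation: no change — [pifeme]
  2 Syncope: [pifeme] → [pfeme]
  3 Regressive Voicing Assimilation: no change — [pfeme]
  4 Final Devoicing: no change — [pfeme]

[ywtu], [dgmbs], [pfeme]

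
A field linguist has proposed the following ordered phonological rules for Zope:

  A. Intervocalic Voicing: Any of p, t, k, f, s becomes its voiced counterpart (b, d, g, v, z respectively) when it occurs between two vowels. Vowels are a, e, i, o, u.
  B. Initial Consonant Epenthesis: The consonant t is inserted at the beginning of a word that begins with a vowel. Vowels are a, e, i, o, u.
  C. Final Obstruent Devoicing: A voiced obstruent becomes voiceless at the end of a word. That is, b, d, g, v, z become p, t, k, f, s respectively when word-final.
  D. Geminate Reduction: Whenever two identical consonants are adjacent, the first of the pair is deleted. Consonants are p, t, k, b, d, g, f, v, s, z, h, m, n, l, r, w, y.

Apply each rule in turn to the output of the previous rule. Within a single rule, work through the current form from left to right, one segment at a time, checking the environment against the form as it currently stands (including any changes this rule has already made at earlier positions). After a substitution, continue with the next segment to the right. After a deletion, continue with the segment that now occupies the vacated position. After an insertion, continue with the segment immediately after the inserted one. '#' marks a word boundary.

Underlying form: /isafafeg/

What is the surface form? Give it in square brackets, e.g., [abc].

[tizavavek]

A Intervocalic Voicing: [isafafeg] → [izavaveg]
B Initial Consonant Epenthesis: [izavaveg] → [tizavaveg]
C Final Obstruent Devoicing: [tizavaveg] → [tizavavek]
D Geminate Reduction: no change — [tizavavek]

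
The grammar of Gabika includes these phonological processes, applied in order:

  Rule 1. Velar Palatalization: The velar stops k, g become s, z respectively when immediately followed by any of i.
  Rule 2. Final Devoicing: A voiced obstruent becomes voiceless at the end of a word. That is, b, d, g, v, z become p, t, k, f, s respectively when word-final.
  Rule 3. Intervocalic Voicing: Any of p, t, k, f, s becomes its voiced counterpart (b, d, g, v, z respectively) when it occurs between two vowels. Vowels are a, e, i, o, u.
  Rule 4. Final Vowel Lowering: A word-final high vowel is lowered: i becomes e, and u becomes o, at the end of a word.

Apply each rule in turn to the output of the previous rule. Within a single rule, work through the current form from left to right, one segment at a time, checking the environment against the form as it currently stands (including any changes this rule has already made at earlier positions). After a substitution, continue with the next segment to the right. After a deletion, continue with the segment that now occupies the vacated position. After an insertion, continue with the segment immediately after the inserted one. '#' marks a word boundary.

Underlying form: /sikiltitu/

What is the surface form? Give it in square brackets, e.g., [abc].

Rule 1 Velar Palatalization: [sikiltitu] → [sisiltitu]
Rule 2 Final Devoicing: no change — [sisiltitu]
Rule 3 Intervocalic Voicing: [sisiltitu] → [siziltidu]
Rule 4 Final Vowel Lowering: [siziltidu] → [siziltido]

[siziltido]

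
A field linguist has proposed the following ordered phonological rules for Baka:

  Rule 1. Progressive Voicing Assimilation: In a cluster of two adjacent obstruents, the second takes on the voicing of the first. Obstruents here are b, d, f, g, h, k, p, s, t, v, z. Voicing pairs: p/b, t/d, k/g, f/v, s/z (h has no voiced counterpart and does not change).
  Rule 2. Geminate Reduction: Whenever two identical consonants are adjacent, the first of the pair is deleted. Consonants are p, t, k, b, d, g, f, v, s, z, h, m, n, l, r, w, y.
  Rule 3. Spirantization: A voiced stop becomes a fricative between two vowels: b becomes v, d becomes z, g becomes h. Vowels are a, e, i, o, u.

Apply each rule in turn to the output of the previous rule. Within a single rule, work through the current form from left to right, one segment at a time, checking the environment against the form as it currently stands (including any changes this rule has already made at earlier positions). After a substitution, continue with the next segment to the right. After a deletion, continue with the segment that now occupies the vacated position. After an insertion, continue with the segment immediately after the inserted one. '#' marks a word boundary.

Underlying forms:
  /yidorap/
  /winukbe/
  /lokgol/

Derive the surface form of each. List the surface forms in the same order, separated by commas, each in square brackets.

/yidorap/:
  Rule 1 Progressive Voicing Assimilation: no change — [yidorap]
  Rule 2 Geminate Reduction: no change — [yidorap]
  Rule 3 Spirantization: [yidorap] → [yizorap]
/winukbe/:
  Rule 1 Progressive Voicing Assimilation: [winukbe] → [winukpe]
  Rule 2 Geminate Reduction: no change — [winukpe]
  Rule 3 Spirantization: no change — [winukpe]
/lokgol/:
  Rule 1 Progressive Voicing Assimilation: [lokgol] → [lokkol]
  Rule 2 Geminate Reduction: [lokkol] → [lokol]
  Rule 3 Spirantization: no change — [lokol]

[yizorap], [winukpe], [lokol]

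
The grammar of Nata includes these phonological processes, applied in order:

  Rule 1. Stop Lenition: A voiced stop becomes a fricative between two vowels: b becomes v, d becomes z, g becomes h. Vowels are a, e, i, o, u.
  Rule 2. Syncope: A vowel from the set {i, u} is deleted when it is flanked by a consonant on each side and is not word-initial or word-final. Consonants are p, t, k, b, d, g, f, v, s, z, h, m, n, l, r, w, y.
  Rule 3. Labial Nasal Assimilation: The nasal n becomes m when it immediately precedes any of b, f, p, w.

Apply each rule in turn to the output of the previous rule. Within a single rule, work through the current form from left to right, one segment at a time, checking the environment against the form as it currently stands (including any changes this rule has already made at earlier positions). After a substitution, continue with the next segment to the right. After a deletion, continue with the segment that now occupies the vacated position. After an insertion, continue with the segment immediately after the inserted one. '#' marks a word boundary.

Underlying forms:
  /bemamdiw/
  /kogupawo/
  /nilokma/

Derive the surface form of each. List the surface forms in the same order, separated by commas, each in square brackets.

[bemamdw], [kohpawo], [nlokma]

/bemamdiw/:
  Rule 1 Stop Lenition: no change — [bemamdiw]
  Rule 2 Syncope: [bemamdiw] → [bemamdw]
  Rule 3 Labial Nasal Assimilation: no change — [bemamdw]
/kogupawo/:
  Rule 1 Stop Lenition: [kogupawo] → [kohupawo]
  Rule 2 Syncope: [kohupawo] → [kohpawo]
  Rule 3 Labial Nasal Assimilation: no change — [kohpawo]
/nilokma/:
  Rule 1 Stop Lenition: no change — [nilokma]
  Rule 2 Syncope: [nilokma] → [nlokma]
  Rule 3 Labial Nasal Assimilation: no change — [nlokma]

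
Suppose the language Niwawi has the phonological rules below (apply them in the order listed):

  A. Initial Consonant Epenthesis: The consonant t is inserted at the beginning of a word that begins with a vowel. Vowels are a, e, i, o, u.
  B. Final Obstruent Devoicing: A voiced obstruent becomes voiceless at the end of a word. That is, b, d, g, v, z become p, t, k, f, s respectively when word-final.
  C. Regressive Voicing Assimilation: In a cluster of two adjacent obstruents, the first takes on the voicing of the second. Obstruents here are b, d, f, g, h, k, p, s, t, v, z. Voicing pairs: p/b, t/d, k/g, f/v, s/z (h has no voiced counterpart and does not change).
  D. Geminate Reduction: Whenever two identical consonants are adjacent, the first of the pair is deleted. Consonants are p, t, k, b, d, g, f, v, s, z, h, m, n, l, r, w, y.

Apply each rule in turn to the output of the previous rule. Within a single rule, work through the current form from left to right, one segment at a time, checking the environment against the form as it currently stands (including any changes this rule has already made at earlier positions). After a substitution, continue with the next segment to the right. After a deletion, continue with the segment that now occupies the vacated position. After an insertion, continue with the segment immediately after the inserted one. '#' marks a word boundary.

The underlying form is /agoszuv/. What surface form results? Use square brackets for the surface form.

[tagozuf]

A Initial Consonant Epenthesis: [agoszuv] → [tagoszuv]
B Final Obstruent Devoicing: [tagoszuv] → [tagoszuf]
C Regressive Voicing Assimilation: [tagoszuf] → [tagozzuf]
D Geminate Reduction: [tagozzuf] → [tagozuf]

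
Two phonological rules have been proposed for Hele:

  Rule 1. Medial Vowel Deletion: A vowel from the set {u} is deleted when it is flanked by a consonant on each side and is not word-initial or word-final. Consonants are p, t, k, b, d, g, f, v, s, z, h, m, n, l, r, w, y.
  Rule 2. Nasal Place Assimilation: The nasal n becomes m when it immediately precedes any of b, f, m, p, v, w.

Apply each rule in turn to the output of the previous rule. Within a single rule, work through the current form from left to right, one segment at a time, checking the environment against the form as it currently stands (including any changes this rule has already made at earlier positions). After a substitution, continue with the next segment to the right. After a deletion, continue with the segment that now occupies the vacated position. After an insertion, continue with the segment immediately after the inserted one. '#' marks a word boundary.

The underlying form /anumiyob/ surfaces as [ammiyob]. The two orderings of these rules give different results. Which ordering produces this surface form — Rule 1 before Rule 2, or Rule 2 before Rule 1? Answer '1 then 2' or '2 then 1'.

1 then 2

Order 1 then 2:
  1 Medial Vowel Deletion: [anumiyob] → [anmiyob]
  2 Nasal Place Assimilation: [anmiyob] → [ammiyob]
  result: [ammiyob]
Order 2 then 1:
  2 Nasal Place Assimilation: no change — [anumiyob]
  1 Medial Vowel Deletion: [anumiyob] → [anmiyob]
  result: [anmiyob]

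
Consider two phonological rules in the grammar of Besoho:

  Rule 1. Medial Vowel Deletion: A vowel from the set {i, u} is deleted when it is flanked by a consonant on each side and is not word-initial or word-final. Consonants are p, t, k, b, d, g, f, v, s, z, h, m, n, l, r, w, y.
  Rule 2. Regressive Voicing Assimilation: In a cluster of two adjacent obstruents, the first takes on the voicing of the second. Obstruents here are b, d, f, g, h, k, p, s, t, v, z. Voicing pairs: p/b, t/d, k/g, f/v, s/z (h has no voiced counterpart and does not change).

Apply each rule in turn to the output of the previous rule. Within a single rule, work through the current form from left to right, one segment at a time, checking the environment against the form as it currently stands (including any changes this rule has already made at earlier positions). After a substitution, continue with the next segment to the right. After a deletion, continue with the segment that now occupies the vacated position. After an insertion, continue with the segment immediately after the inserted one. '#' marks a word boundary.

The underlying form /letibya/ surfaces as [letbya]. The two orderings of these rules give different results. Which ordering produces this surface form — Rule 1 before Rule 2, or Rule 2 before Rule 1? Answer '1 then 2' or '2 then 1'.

2 then 1

Order 1 then 2:
  1 Medial Vowel Deletion: [letibya] → [letbya]
  2 Regressive Voicing Assimilation: [letbya] → [ledbya]
  result: [ledbya]
Order 2 then 1:
  2 Regressive Voicing Assimilation: no change — [letibya]
  1 Medial Vowel Deletion: [letibya] → [letbya]
  result: [letbya]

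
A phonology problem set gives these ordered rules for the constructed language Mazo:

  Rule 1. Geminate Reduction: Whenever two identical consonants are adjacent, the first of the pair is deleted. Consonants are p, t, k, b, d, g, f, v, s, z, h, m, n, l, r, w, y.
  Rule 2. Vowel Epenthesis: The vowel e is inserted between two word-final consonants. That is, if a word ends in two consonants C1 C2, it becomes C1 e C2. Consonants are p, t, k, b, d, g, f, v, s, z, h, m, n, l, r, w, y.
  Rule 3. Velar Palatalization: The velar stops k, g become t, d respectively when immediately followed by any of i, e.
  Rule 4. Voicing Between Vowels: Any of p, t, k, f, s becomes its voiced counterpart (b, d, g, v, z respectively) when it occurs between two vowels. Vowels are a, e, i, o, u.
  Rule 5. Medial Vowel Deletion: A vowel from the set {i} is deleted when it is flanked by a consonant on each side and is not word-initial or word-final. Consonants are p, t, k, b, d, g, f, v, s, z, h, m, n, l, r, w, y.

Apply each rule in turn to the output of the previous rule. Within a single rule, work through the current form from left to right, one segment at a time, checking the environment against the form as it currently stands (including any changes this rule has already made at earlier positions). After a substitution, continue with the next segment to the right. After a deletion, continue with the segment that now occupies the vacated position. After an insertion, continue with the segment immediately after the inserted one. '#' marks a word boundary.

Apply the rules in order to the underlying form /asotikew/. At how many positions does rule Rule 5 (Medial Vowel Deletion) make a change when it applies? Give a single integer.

1

Rule 1 Geminate Reduction: no change — [asotikew]
Rule 2 Vowel Epenthesis: no change — [asotikew]
Rule 3 Velar Palatalization: [asotikew] → [asotitew]
Rule 4 Voicing Between Vowels: [asotitew] → [azodidew]
Rule 5 Medial Vowel Deletion: [azodidew] → [azoddew]
Rule Rule 5 changed 1 position(s).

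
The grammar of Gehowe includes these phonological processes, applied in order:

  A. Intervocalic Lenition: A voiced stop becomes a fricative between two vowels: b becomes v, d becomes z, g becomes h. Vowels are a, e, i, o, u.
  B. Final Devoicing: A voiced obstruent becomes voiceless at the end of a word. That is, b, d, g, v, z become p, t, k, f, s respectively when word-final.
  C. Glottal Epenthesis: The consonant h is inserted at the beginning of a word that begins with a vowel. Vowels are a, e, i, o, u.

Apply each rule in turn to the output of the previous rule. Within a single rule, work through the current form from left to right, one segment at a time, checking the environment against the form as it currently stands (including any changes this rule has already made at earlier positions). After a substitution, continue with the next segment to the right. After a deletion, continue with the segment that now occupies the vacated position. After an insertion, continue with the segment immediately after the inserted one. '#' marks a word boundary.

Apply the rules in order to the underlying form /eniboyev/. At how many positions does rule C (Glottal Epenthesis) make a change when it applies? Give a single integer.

A Intervocalic Lenition: [eniboyev] → [enivoyev]
B Final Devoicing: [enivoyev] → [enivoyef]
C Glottal Epenthesis: [enivoyef] → [henivoyef]
Rule C changed 1 position(s).

1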